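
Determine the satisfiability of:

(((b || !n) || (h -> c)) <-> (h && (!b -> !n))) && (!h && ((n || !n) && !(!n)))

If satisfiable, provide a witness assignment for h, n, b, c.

Unsatisfiable

Case h = True: the conjunct !h is False.
Case h = False: the conjunct ((b || !n) || (h -> c)) <-> (h && (!b -> !n)) becomes ((b || !n) || True) <-> (False && (!b -> !n)) = False.
Both cases fail — unsatisfiable.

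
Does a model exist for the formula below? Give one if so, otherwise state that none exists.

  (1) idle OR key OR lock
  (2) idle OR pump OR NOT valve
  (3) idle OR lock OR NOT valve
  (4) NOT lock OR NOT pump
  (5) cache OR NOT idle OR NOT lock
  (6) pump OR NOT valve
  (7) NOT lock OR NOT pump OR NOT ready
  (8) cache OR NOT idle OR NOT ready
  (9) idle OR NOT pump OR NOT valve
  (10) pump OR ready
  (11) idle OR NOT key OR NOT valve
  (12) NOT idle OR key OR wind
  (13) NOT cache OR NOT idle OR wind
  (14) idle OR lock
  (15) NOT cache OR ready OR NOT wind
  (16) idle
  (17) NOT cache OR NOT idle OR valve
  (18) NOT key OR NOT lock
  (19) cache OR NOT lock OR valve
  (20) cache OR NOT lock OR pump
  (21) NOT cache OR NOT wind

valve = False, idle = True, cache = False, lock = False, pump = True, wind = True, ready = False, key = True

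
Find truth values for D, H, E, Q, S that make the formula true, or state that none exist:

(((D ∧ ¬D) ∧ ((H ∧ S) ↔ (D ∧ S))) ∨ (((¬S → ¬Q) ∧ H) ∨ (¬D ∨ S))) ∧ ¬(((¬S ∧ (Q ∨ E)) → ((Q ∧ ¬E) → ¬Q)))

D = False, H = False, E = False, Q = True, S = False

  ((D ∧ ¬D) ∧ ((H ∧ S) ↔ (D ∧ S))) ∨ (((¬S → ¬Q) ∧ H) ∨ (¬D ∨ S)) = True
    (D ∧ ¬D) ∧ ((H ∧ S) ↔ (D ∧ S)) = False
      D ∧ ¬D = False
        ¬D = True
      (H ∧ S) ↔ (D ∧ S) = True
        H ∧ S = False
        D ∧ S = False
    ((¬S → ¬Q) ∧ H) ∨ (¬D ∨ S) = True
      (¬S → ¬Q) ∧ H = False
        ¬S → ¬Q = False
          ¬S = True
          ¬Q = False
      ¬D ∨ S = True
        ¬D = True
  ¬(((¬S ∧ (Q ∨ E)) → ((Q ∧ ¬E) → ¬Q))) = True
    (¬S ∧ (Q ∨ E)) → ((Q ∧ ¬E) → ¬Q) = False
      ¬S ∧ (Q ∨ E) = True
        ¬S = True
        Q ∨ E = True
      (Q ∧ ¬E) → ¬Q = False
        Q ∧ ¬E = True
          ¬E = True
        ¬Q = False
Both conjuncts True, so the formula holds.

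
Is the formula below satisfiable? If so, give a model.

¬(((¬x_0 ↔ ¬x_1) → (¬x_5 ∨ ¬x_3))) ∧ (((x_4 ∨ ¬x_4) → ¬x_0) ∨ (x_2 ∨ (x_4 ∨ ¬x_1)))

x_0: False, x_1: False, x_2: True, x_3: True, x_4: False, x_5: True

  ¬(((¬x_0 ↔ ¬x_1) → (¬x_5 ∨ ¬x_3))) = True
    (¬x_0 ↔ ¬x_1) → (¬x_5 ∨ ¬x_3) = False
      ¬x_0 ↔ ¬x_1 = True
        ¬x_0 = True
        ¬x_1 = True
      ¬x_5 ∨ ¬x_3 = False
        ¬x_5 = False
        ¬x_3 = False
  ((x_4 ∨ ¬x_4) → ¬x_0) ∨ (x_2 ∨ (x_4 ∨ ¬x_1)) = True
    (x_4 ∨ ¬x_4) → ¬x_0 = True
      x_4 ∨ ¬x_4 = True
        ¬x_4 = True
      ¬x_0 = True
    x_2 ∨ (x_4 ∨ ¬x_1) = True
      x_4 ∨ ¬x_1 = True
        ¬x_1 = True
Both conjuncts True, so the formula holds.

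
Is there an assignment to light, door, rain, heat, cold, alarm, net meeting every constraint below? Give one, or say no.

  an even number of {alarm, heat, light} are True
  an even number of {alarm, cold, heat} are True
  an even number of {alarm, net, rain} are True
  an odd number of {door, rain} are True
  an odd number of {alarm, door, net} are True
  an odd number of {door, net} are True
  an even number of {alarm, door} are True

light=F, door=F, rain=T, heat=F, cold=F, alarm=F, net=T

{alarm, heat, light}: 0 true → even ✓
{alarm, cold, heat}: 0 true → even ✓
{alarm, net, rain}: 2 true → even ✓
{door, rain}: 1 true → odd ✓
{alarm, door, net}: 1 true → odd ✓
{door, net}: 1 true → odd ✓
{alarm, door}: 0 true → even ✓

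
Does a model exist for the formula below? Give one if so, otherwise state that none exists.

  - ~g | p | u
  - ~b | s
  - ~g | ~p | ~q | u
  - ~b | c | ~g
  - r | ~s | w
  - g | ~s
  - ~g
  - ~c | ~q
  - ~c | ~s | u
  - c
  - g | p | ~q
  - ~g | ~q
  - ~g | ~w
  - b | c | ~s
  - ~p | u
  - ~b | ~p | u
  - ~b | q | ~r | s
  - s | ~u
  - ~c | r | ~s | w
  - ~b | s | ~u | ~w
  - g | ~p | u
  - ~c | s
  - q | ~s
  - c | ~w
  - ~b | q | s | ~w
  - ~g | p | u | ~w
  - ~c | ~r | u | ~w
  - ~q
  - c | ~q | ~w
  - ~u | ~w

No satisfying assignment exists.

Case c = True:
  (~g) forces g = False.
  (g | ~s) forces s = False.
  Clause (~c | s) is falsified — contradiction.
Case c = False:
  Clause (c) is falsified — contradiction.
Both cases fail, so the formula is unsatisfiable.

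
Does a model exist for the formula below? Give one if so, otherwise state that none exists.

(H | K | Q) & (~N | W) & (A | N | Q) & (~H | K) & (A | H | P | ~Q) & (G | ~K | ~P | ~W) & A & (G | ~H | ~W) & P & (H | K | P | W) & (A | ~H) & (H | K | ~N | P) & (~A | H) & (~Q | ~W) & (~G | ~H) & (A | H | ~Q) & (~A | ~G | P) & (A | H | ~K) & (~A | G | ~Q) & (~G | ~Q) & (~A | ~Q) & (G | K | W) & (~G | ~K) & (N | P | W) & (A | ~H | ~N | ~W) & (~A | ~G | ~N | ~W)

W=F, N=F, Q=F, P=T, H=T, K=T, A=T, G=F

Unit clause (A) forces A = True.
Unit clause (P) forces P = True.
In (~A | H) only H is left, so H = True.
In (~G | ~H) only ~G is left, so G = False.
In (~A | G | ~Q) only ~Q is left, so Q = False.
In (~H | K) only K is left, so K = True.
In (G | ~K | ~P | ~W) only ~W is left, so W = False.
In (~N | W) only ~N is left, so N = False.
All clauses satisfied.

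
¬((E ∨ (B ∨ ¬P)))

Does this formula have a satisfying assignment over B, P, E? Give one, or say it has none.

B=F, P=T, E=F

  ¬((E ∨ (B ∨ ¬P))) = True
    E ∨ (B ∨ ¬P) = False
      B ∨ ¬P = False
        ¬P = False
The formula evaluates to True.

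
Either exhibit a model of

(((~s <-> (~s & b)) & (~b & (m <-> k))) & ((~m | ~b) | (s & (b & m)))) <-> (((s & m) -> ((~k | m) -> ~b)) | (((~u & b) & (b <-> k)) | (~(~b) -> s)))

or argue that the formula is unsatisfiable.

k=F; b=F; u=F; s=T; m=F

  (((~s <-> (~s & b)) & (~b & (m <-> k))) & ((~m | ~b) | (s & (b & m)))) <-> (((s & m) -> ((~k | m) -> ~b)) | (((~u & b) & (b <-> k)) | (~(~b) -> s))) = True
    ((~s <-> (~s & b)) & (~b & (m <-> k))) & ((~m | ~b) | (s & (b & m))) = True
      (~s <-> (~s & b)) & (~b & (m <-> k)) = True
        ~s <-> (~s & b) = True
          ~s = False
          ~s & b = False
            ~s = False
        ~b & (m <-> k) = True
          ~b = True
          m <-> k = True
      (~m | ~b) | (s & (b & m)) = True
        ~m | ~b = True
          ~m = True
          ~b = True
        s & (b & m) = False
          b & m = False
    ((s & m) -> ((~k | m) -> ~b)) | (((~u & b) & (b <-> k)) | (~(~b) -> s)) = True
      (s & m) -> ((~k | m) -> ~b) = True
        s & m = False
        (~k | m) -> ~b = True
          ~k | m = True
            ~k = True
          ~b = True
      ((~u & b) & (b <-> k)) | (~(~b) -> s) = True
        (~u & b) & (b <-> k) = False
          ~u & b = False
            ~u = True
          b <-> k = True
        ~(~b) -> s = True
          ~(~b) = False
            ~b = True
The formula evaluates to True.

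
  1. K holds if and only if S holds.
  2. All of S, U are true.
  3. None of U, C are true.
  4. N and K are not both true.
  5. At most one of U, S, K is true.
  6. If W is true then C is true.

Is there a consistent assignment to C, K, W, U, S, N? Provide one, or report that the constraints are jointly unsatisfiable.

Case U = True:
  Constraint (3) is violated (U=T) — contradiction.
Case U = False:
  Constraint (2) is violated (U=F) — contradiction.
Both cases fail — unsatisfiable.

The formula is unsatisfiable.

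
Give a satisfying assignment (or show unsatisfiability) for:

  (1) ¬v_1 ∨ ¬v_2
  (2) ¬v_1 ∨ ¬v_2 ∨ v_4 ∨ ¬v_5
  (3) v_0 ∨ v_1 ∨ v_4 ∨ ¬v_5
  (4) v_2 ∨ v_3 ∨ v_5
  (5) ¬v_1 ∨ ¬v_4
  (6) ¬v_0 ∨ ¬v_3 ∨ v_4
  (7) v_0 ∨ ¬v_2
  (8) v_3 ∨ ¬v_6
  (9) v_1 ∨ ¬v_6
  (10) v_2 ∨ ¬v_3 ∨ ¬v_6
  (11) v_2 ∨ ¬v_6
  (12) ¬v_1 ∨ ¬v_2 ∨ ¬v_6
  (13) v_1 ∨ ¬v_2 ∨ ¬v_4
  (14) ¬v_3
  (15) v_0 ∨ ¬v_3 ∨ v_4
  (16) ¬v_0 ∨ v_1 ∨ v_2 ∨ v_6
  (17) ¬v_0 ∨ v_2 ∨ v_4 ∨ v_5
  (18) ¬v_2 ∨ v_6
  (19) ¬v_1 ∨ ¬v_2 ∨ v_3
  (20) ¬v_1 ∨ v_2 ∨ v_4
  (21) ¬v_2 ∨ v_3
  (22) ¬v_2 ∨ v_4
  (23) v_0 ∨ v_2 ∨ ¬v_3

v_0 = False; v_1 = False; v_2 = False; v_3 = False; v_4 = True; v_5 = True; v_6 = False

Unit clause (¬v_3) forces v_3 = False.
In (¬v_2 ∨ v_3) only ¬v_2 is left, so v_2 = False.
In (v_2 ∨ v_3 ∨ v_5) only v_5 is left, so v_5 = True.
In (v_3 ∨ ¬v_6) only ¬v_6 is left, so v_6 = False.
Set v_0 = False.
Try v_1 = True:
  (¬v_1 ∨ ¬v_4) forces v_4 = False.
  clause (¬v_1 ∨ v_2 ∨ v_4) is falsified — backtrack.
So v_1 = False.
  then (v_0 ∨ v_1 ∨ v_4 ∨ ¬v_5) forces v_4 = True.
All clauses satisfied.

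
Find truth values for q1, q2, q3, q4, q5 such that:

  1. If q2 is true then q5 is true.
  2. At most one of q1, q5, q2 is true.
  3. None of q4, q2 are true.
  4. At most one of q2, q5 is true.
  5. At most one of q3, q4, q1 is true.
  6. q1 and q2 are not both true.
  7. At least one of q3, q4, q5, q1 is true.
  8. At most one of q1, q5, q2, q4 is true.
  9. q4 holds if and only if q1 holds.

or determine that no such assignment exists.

q1: False; q2: False; q3: False; q4: False; q5: True

  (1) q2=F ⇒ q5: vacuous ✓
  (2) {q1, q5, q2}: 1 true — at most one ✓
  (3) {q4, q2}: 0 true — none ✓
  (4) {q2, q5}: 1 true — at most one ✓
  (5) {q3, q4, q1}: 0 true — at most one ✓
  (6) q1=F, q2=F — not both ✓
  (7) {q3, q4, q5, q1}: 1 true — at least one ✓
  (8) {q1, q5, q2, q4}: 1 true — at most one ✓
  (9) q4=F, q1=F — same ✓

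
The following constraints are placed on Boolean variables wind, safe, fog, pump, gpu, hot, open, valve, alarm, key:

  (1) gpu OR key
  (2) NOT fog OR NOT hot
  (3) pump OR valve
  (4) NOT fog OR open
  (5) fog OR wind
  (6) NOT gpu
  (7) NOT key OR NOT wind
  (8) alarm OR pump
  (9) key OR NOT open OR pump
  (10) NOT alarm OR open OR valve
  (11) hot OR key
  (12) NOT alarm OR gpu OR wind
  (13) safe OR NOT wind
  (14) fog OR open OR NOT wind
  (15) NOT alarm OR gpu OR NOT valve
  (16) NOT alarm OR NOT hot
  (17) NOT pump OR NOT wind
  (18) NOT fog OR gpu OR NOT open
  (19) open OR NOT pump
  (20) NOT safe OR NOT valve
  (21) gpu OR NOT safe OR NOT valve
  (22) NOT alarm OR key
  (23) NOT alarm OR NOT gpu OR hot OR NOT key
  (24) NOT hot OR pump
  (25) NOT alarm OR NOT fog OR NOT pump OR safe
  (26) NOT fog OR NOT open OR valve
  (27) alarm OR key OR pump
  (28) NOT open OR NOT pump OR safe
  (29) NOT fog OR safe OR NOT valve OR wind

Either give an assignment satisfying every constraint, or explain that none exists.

The formula is unsatisfiable.

Case gpu = True:
  Clause (NOT gpu) is falsified — contradiction.
Case gpu = False:
  (gpu OR key) forces key = True.
  (NOT key OR NOT wind) forces wind = False.
  (fog OR wind) forces fog = True.
  (NOT fog OR NOT hot) forces hot = False.
  (NOT fog OR open) forces open = True.
  Clause (NOT fog OR gpu OR NOT open) is falsified — contradiction.
Both cases fail, so the formula is unsatisfiable.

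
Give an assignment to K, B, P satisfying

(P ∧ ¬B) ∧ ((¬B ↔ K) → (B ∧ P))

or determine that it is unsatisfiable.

K = False, B = False, P = True

  P ∧ ¬B = True
    ¬B = True
  (¬B ↔ K) → (B ∧ P) = True
    ¬B ↔ K = False
      ¬B = True
    B ∧ P = False
Both conjuncts True, so the formula holds.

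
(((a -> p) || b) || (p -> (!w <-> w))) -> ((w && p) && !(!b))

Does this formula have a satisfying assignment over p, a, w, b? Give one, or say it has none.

p=T, a=T, w=T, b=T

  (((a -> p) || b) || (p -> (!w <-> w))) -> ((w && p) && !(!b)) = True
    ((a -> p) || b) || (p -> (!w <-> w)) = True
      (a -> p) || b = True
        a -> p = True
      p -> (!w <-> w) = False
        !w <-> w = False
          !w = False
    (w && p) && !(!b) = True
      w && p = True
      !(!b) = True
        !b = False
The formula evaluates to True.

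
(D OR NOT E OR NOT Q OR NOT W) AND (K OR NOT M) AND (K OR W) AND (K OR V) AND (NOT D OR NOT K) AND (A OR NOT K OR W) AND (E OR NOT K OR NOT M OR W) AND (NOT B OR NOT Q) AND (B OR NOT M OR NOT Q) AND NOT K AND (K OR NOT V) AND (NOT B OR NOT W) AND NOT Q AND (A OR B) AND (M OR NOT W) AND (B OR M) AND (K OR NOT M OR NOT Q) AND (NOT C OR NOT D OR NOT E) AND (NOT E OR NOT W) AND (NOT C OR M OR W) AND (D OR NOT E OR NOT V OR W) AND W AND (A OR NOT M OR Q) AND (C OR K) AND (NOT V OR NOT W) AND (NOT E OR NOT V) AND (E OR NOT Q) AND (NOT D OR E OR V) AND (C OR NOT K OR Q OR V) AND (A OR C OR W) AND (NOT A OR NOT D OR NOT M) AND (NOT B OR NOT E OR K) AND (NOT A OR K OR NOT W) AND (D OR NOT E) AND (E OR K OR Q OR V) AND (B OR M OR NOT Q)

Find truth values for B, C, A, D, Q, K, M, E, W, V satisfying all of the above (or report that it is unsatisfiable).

No satisfying assignment exists.

Case K = True:
  Clause (NOT K) is falsified — contradiction.
Case K = False:
  (K OR NOT M) forces M = False.
  (K OR W) forces W = True.
  Clause (M OR NOT W) is falsified — contradiction.
Both cases fail, so the formula is unsatisfiable.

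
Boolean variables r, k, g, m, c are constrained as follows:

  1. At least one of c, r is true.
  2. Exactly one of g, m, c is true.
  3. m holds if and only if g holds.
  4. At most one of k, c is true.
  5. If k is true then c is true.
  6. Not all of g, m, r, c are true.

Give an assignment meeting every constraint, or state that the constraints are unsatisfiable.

r = False, k = False, g = False, m = False, c = True

  (1) {c, r}: 1 true — at least one ✓
  (2) {g, m, c}: 1 true — exactly one ✓
  (3) m=F, g=F — same ✓
  (4) {k, c}: 1 true — at most one ✓
  (5) k=F ⇒ c: vacuous ✓
  (6) {g, m, r, c}: 1/4 true — not all ✓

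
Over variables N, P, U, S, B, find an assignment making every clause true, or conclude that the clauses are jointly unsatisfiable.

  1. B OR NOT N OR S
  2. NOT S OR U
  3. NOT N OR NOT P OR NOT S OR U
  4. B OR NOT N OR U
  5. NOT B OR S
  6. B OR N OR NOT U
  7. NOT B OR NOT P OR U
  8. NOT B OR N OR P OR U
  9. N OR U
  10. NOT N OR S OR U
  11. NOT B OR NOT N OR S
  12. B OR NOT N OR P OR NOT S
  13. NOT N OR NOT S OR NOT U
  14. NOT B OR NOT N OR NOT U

N: False, P: False, U: True, S: True, B: True

Set N = False.
  then (N OR U) forces U = True.
  then (B OR N OR NOT U) forces B = True.
  then (NOT B OR S) forces S = True.
Set P = False.
All clauses satisfied.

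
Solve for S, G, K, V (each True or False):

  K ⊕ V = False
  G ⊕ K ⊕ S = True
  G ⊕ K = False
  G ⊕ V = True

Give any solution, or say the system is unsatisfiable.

No satisfying assignment exists.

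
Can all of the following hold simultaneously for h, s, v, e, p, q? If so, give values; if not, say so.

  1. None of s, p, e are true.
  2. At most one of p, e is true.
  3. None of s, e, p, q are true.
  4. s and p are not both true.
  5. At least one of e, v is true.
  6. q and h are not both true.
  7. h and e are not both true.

h=F, s=F, v=T, e=F, p=F, q=F

  (1) {s, p, e}: 0 true — none ✓
  (2) {p, e}: 0 true — at most one ✓
  (3) {s, e, p, q}: 0 true — none ✓
  (4) s=F, p=F — not both ✓
  (5) {e, v}: 1 true — at least one ✓
  (6) q=F, h=F — not both ✓
  (7) h=F, e=F — not both ✓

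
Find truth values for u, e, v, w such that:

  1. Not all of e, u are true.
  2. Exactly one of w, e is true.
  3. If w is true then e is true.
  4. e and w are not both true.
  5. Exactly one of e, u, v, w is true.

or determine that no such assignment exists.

u: False, e: True, v: False, w: False

  (1) {e, u}: 1/2 true — not all ✓
  (2) {w, e}: 1 true — exactly one ✓
  (3) w=F ⇒ e: vacuous ✓
  (4) e=T, w=F — not both ✓
  (5) {e, u, v, w}: 1 true — exactly one ✓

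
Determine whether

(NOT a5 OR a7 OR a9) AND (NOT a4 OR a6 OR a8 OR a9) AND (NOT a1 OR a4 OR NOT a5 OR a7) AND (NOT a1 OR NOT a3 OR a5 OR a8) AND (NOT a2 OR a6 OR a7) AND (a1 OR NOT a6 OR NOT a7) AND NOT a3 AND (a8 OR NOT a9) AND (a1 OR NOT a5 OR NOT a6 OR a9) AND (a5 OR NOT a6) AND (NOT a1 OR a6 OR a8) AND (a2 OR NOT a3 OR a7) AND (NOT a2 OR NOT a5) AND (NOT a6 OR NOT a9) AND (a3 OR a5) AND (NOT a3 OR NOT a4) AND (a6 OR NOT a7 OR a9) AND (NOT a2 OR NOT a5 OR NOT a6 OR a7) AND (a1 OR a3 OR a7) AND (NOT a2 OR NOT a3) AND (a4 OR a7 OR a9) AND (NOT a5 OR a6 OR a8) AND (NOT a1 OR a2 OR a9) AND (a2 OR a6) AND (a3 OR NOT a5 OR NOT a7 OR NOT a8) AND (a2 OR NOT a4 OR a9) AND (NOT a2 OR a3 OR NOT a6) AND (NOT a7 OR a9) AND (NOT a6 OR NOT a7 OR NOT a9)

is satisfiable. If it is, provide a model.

Case a3 = True:
  Clause (NOT a3) is falsified — contradiction.
Case a3 = False:
  (a3 OR a5) forces a5 = True.
  (NOT a2 OR NOT a5) forces a2 = False.
  (a2 OR a6) forces a6 = True.
  (NOT a6 OR NOT a9) forces a9 = False.
  (NOT a5 OR a7 OR a9) forces a7 = True.
  Clause (NOT a7 OR a9) is falsified — contradiction.
Both cases fail, so the formula is unsatisfiable.

Unsatisfiable — no assignment works.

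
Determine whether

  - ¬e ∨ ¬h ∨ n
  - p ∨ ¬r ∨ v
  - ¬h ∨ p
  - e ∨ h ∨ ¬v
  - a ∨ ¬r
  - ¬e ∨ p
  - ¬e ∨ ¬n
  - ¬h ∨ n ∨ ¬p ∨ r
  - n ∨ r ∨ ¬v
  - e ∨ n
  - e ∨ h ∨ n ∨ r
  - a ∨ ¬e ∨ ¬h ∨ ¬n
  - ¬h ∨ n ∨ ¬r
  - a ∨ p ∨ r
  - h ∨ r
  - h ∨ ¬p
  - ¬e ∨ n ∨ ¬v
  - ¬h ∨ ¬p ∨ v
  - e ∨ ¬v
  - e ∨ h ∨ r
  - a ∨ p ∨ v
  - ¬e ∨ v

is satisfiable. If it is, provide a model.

The formula is unsatisfiable.

Case p = True:
  (h ∨ ¬p) forces h = True.
  (¬h ∨ ¬p ∨ v) forces v = True.
  (e ∨ ¬v) forces e = True.
  (¬e ∨ ¬h ∨ n) forces n = True.
  Clause (¬e ∨ ¬n) is falsified — contradiction.
Case p = False:
  (¬h ∨ p) forces h = False.
  (¬e ∨ p) forces e = False.
  (e ∨ h ∨ ¬v) forces v = False.
  (p ∨ ¬r ∨ v) forces r = False.
  Clause (h ∨ r) is falsified — contradiction.
Both cases fail, so the formula is unsatisfiable.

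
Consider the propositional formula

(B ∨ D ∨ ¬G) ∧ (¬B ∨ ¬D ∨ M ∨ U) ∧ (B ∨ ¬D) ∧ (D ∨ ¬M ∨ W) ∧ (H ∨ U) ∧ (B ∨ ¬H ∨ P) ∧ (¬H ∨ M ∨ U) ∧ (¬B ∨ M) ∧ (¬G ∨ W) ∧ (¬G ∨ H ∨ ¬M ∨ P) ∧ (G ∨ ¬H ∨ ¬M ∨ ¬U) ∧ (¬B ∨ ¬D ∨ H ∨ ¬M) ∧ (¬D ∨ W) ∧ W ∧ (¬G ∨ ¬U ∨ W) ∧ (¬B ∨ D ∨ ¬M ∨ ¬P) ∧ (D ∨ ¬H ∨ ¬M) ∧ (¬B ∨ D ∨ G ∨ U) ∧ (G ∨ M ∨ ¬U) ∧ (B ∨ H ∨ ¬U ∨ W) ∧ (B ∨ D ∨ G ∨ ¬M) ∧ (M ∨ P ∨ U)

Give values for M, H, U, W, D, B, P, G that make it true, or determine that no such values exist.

Unit clause (W) forces W = True.
Set M = True.
Set H = True.
  then (D ∨ ¬H ∨ ¬M) forces D = True.
  then (B ∨ ¬D) forces B = True.
Set U = False.
Set P = False.
Set G = True.
All clauses satisfied.

M: True, H: True, U: False, W: True, D: True, B: True, P: False, G: True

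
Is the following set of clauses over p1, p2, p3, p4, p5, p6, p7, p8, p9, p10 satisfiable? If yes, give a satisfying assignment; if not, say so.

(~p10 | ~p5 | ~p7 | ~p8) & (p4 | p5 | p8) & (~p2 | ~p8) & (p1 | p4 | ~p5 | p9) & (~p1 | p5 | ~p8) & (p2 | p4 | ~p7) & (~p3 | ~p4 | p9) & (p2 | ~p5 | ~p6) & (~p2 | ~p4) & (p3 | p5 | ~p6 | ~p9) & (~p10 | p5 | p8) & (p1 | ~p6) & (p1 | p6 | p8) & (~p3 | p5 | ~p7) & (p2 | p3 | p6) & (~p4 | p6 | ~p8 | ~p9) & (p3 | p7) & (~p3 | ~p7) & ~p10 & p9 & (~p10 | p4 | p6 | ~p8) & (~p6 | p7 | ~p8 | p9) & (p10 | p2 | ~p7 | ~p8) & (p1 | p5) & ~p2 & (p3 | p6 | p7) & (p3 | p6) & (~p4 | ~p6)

Unit clause (~p10) forces p10 = False.
Unit clause (p9) forces p9 = True.
Unit clause (~p2) forces p2 = False.
Set p1 = True.
Set p3 = True.
  then (~p3 | ~p7) forces p7 = False.
Set p4 = True.
  then (~p4 | ~p6) forces p6 = False.
  then (~p4 | p6 | ~p8 | ~p9) forces p8 = False.
Set p5 = True.
All clauses satisfied.

p1: True; p2: False; p3: True; p4: True; p5: True; p6: False; p7: False; p8: False; p9: True; p10: False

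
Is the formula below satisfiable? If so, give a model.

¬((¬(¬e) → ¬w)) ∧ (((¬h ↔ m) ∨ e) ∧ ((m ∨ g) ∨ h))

w: True, h: False, m: True, e: True, g: True

  ¬((¬(¬e) → ¬w)) = True
    ¬(¬e) → ¬w = False
      ¬(¬e) = True
        ¬e = False
      ¬w = False
  ((¬h ↔ m) ∨ e) ∧ ((m ∨ g) ∨ h) = True
    (¬h ↔ m) ∨ e = True
      ¬h ↔ m = True
        ¬h = True
    (m ∨ g) ∨ h = True
      m ∨ g = True
Both conjuncts True, so the formula holds.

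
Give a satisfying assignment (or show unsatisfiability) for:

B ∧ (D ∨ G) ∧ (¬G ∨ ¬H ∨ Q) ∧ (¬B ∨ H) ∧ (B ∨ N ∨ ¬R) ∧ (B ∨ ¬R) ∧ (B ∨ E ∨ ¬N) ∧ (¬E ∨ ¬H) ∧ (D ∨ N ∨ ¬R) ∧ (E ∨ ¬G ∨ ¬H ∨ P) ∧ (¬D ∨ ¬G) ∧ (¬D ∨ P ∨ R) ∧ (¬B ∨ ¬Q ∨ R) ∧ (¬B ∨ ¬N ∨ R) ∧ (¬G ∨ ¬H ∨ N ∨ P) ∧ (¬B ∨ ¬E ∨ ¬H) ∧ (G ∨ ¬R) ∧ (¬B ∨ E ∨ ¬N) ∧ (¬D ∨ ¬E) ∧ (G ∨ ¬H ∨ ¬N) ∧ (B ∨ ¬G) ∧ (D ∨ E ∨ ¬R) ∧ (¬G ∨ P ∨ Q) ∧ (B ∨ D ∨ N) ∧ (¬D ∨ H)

D: True, N: False, R: False, Q: False, B: True, P: True, H: True, G: False, E: False

Unit clause (B) forces B = True.
In (¬B ∨ H) only H is left, so H = True.
In (¬E ∨ ¬H) only ¬E is left, so E = False.
In (¬B ∨ E ∨ ¬N) only ¬N is left, so N = False.
Set D = True.
  then (¬D ∨ ¬G) forces G = False.
  then (G ∨ ¬R) forces R = False.
  then (¬D ∨ P ∨ R) forces P = True.
  then (¬B ∨ ¬Q ∨ R) forces Q = False.
All clauses satisfied.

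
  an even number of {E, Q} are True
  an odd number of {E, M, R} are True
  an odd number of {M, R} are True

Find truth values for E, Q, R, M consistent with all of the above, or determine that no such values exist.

E: False, Q: False, R: False, M: True

{E, Q}: 0 true → even ✓
{E, M, R}: 1 true → odd ✓
{M, R}: 1 true → odd ✓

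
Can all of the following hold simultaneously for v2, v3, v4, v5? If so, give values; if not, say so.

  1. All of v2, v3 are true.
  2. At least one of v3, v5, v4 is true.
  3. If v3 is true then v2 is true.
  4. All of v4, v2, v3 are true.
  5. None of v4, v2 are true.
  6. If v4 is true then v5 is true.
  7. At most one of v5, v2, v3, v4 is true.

Case v2 = True:
  Constraint (5) is violated (v2=T) — contradiction.
Case v2 = False:
  Constraint (1) is violated (v2=F) — contradiction.
Both cases fail — unsatisfiable.

UNSATISFIABLE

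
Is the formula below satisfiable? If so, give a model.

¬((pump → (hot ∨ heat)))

heat=F, pump=T, hot=F

  ¬((pump → (hot ∨ heat))) = True
    pump → (hot ∨ heat) = False
      hot ∨ heat = False
The formula evaluates to True.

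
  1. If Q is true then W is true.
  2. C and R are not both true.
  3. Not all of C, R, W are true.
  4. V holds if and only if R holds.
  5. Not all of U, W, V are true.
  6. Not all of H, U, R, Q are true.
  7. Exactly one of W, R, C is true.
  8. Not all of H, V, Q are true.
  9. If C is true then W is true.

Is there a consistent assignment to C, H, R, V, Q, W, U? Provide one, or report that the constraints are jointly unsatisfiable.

C: False, H: False, R: False, V: False, Q: True, W: True, U: True

  (1) Q=T ⇒ W: T ✓
  (2) C=F, R=F — not both ✓
  (3) {C, R, W}: 1/3 true — not all ✓
  (4) V=F, R=F — same ✓
  (5) {U, W, V}: 2/3 true — not all ✓
  (6) {H, U, R, Q}: 2/4 true — not all ✓
  (7) {W, R, C}: 1 true — exactly one ✓
  (8) {H, V, Q}: 1/3 true — not all ✓
  (9) C=F ⇒ W: vacuous ✓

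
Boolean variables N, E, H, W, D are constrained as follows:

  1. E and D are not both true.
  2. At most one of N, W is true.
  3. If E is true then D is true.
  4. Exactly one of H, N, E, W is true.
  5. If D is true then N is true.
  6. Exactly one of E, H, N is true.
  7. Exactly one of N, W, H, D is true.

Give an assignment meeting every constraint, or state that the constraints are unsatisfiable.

N = False, E = False, H = True, W = False, D = False

  (1) E=F, D=F — not both ✓
  (2) {N, W}: 0 true — at most one ✓
  (3) E=F ⇒ D: vacuous ✓
  (4) {H, N, E, W}: 1 true — exactly one ✓
  (5) D=F ⇒ N: vacuous ✓
  (6) {E, H, N}: 1 true — exactly one ✓
  (7) {N, W, H, D}: 1 true — exactly one ✓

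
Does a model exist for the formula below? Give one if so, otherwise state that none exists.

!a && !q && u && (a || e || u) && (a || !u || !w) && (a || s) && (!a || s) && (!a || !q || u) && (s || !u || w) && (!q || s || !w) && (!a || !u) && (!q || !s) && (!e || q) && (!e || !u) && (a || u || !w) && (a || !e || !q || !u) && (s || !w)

u = True, s = True, q = False, w = False, e = False, a = False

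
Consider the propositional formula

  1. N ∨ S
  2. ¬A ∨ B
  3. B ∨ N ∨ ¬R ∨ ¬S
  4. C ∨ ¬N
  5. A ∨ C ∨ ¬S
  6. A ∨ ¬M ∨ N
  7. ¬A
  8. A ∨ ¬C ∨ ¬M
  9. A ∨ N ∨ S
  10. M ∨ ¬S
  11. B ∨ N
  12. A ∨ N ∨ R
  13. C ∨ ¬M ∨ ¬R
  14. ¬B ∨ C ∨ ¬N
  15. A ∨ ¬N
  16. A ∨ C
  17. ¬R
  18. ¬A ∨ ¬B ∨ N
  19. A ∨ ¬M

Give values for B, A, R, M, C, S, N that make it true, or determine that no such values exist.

UNSATISFIABLE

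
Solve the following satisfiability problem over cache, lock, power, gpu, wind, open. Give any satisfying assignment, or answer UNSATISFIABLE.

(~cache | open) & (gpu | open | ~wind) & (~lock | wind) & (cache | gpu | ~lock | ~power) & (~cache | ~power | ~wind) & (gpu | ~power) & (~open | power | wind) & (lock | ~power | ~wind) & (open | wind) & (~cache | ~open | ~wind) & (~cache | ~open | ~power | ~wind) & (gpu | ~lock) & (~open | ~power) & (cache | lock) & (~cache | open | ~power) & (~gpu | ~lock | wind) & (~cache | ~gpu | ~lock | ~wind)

Set cache = False.
  then (cache | lock) forces lock = True.
  then (~lock | wind) forces wind = True.
  then (gpu | ~lock) forces gpu = True.
Set power = False.
Set open = True.
All clauses satisfied.

cache: False, lock: True, power: False, gpu: True, wind: True, open: True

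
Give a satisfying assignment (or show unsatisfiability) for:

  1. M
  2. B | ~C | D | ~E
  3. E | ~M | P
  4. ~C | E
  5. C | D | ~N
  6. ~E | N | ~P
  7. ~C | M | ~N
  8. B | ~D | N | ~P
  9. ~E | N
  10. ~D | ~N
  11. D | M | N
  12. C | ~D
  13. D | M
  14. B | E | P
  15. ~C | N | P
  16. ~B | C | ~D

E: False, C: False, B: True, D: False, N: False, P: True, M: True

Unit clause (M) forces M = True.
Set E = False.
  then (E | ~M | P) forces P = True.
  then (~C | E) forces C = False.
  then (C | ~D) forces D = False.
  then (C | D | ~N) forces N = False.
Set B = True.
All clauses satisfied.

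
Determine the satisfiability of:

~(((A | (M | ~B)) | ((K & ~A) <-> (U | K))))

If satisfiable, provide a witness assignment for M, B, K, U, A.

M=F; B=T; K=F; U=T; A=F

  ~(((A | (M | ~B)) | ((K & ~A) <-> (U | K)))) = True
    (A | (M | ~B)) | ((K & ~A) <-> (U | K)) = False
      A | (M | ~B) = False
        M | ~B = False
          ~B = False
      (K & ~A) <-> (U | K) = False
        K & ~A = False
          ~A = True
        U | K = True
The formula evaluates to True.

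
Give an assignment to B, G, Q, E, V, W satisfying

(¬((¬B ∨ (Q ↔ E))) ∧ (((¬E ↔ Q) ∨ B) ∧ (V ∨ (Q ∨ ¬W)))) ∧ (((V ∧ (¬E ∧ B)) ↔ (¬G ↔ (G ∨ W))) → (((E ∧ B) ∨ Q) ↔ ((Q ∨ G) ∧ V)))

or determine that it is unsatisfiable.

B: True; G: False; Q: True; E: False; V: True; W: False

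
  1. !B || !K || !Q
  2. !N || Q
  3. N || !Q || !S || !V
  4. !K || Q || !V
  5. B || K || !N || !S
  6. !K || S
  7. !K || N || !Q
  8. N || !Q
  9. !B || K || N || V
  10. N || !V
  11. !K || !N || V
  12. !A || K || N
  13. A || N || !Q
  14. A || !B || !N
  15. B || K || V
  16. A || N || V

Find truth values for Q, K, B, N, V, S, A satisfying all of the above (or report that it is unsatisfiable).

Q = True, K = False, B = True, N = True, V = False, S = True, A = True

Set Q = True.
  then (N || !Q) forces N = True.
Set K = False.
Set B = True.
  then (A || !B || !N) forces A = True.
Set V = False.
Set S = True.
All clauses satisfied.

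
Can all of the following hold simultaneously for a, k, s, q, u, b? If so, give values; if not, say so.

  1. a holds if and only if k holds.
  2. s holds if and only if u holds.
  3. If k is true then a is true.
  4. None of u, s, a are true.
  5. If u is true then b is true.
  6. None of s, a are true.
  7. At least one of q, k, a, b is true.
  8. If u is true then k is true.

a: False; k: False; s: False; q: True; u: False; b: True

  (1) a=F, k=F — same ✓
  (2) s=F, u=F — same ✓
  (3) k=F ⇒ a: vacuous ✓
  (4) {u, s, a}: 0 true — none ✓
  (5) u=F ⇒ b: vacuous ✓
  (6) {s, a}: 0 true — none ✓
  (7) {q, k, a, b}: 2 true — at least one ✓
  (8) u=F ⇒ k: vacuous ✓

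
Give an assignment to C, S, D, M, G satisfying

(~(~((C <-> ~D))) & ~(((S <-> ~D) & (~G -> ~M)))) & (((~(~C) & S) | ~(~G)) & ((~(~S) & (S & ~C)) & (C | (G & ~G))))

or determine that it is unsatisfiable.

Case C = True: the conjunct ~C is False.
Case C = False: the formula simplifies to (~(~D) & ~(((S <-> ~D) & (~G -> ~M)))) & (~(~G) & ((~(~S) & S) & (G & ~G))).
  G = True: the conjunct ~G is False.
  G = False: the conjunct ~(~G) becomes ~(~False) = False.
Both cases fail — unsatisfiable.

No satisfying assignment exists.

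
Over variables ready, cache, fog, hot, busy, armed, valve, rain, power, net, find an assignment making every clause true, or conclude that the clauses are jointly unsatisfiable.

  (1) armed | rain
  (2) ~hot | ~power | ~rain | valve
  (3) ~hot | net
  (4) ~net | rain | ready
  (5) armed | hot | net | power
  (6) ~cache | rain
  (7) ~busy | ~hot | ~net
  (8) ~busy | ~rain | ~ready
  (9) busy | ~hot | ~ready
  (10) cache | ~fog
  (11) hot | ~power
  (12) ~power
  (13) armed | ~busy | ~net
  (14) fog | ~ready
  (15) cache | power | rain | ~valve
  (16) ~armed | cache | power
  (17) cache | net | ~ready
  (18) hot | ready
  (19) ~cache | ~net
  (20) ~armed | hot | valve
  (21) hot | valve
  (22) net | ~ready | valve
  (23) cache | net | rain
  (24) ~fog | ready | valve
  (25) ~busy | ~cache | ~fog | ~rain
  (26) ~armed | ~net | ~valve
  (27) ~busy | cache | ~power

ready = True; cache = True; fog = True; hot = False; busy = False; armed = True; valve = True; rain = True; power = False; net = False

Unit clause (~power) forces power = False.
Set ready = True.
  then (fog | ~ready) forces fog = True.
  then (cache | ~fog) forces cache = True.
  then (~cache | ~net) forces net = False.
  then (net | ~ready | valve) forces valve = True.
  then (~hot | net) forces hot = False.
  then (armed | hot | net | power) forces armed = True.
  then (~cache | rain) forces rain = True.
  then (~busy | ~rain | ~ready) forces busy = False.
All clauses satisfied.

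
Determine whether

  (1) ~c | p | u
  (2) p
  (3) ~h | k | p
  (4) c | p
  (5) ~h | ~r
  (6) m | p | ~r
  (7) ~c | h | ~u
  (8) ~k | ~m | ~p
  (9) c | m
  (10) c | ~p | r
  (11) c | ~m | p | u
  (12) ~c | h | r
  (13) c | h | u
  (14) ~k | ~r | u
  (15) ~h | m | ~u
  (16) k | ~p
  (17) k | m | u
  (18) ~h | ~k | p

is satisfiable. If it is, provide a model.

h: True, c: True, r: False, p: True, k: True, m: False, u: False

Unit clause (p) forces p = True.
In (k | ~p) only k is left, so k = True.
In (~k | ~m | ~p) only ~m is left, so m = False.
In (c | m) only c is left, so c = True.
Set h = True.
  then (~h | ~r) forces r = False.
  then (~h | m | ~u) forces u = False.
All clauses satisfied.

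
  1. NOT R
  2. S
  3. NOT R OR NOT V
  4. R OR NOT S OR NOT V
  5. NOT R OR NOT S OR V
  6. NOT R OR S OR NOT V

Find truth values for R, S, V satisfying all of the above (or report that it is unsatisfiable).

Unit clause (NOT R) forces R = False.
Unit clause (S) forces S = True.
In (R OR NOT S OR NOT V) only NOT V is left, so V = False.
Check each clause:
  (NOT R): NOT R holds.
  (S): S holds.
  (NOT R OR NOT V): NOT R holds.
  (R OR NOT S OR NOT V): NOT V holds.
  (NOT R OR NOT S OR V): NOT R holds.
  (NOT R OR S OR NOT V): NOT R holds.
All clauses satisfied.

R = False; S = True; V = False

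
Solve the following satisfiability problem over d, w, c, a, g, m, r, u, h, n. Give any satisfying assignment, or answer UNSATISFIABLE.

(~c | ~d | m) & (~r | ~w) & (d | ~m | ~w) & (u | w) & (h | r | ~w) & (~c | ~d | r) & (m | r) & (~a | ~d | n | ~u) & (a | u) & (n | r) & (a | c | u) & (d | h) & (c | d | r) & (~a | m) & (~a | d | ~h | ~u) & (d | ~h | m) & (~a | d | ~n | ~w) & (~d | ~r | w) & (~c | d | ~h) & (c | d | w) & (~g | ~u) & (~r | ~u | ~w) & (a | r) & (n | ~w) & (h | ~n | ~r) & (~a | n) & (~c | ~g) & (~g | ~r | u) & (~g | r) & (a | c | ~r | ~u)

d: True, w: True, c: False, a: True, g: False, m: True, r: False, u: True, h: True, n: True

Set d = True.
Set w = True.
  then (~r | ~w) forces r = False.
  then (h | r | ~w) forces h = True.
  then (~c | ~d | r) forces c = False.
  then (m | r) forces m = True.
  then (n | r) forces n = True.
  then (a | r) forces a = True.
  then (~g | r) forces g = False.
Set u = True.
All clauses satisfied.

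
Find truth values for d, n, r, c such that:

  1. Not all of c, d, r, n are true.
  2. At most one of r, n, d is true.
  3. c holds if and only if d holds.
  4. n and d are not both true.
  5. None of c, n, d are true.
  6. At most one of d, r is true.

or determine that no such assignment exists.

d = False, n = False, r = False, c = False

  (1) {c, d, r, n}: 0/4 true — not all ✓
  (2) {r, n, d}: 0 true — at most one ✓
  (3) c=F, d=F — same ✓
  (4) n=F, d=F — not both ✓
  (5) {c, n, d}: 0 true — none ✓
  (6) {d, r}: 0 true — at most one ✓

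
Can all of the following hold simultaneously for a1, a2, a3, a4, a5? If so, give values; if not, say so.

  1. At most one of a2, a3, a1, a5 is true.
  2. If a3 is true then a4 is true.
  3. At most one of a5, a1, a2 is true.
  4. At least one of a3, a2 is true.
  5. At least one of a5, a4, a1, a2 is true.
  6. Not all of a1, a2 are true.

a1 = False; a2 = False; a3 = True; a4 = True; a5 = False

  (1) {a2, a3, a1, a5}: 1 true — at most one ✓
  (2) a3=T ⇒ a4: T ✓
  (3) {a5, a1, a2}: 0 true — at most one ✓
  (4) {a3, a2}: 1 true — at least one ✓
  (5) {a5, a4, a1, a2}: 1 true — at least one ✓
  (6) {a1, a2}: 0/2 true — not all ✓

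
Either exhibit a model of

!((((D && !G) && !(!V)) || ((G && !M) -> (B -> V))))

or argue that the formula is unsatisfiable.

B: True; G: True; M: False; V: False; D: False

  !((((D && !G) && !(!V)) || ((G && !M) -> (B -> V)))) = True
    ((D && !G) && !(!V)) || ((G && !M) -> (B -> V)) = False
      (D && !G) && !(!V) = False
        D && !G = False
          !G = False
        !(!V) = False
          !V = True
      (G && !M) -> (B -> V) = False
        G && !M = True
          !M = True
        B -> V = False
The formula evaluates to True.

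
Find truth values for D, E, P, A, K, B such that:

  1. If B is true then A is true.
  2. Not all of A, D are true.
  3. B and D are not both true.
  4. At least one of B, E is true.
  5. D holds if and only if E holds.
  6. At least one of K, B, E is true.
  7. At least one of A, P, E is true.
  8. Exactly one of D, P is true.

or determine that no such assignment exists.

D = True, E = True, P = False, A = False, K = True, B = False

  (1) B=F ⇒ A: vacuous ✓
  (2) {A, D}: 1/2 true — not all ✓
  (3) B=F, D=T — not both ✓
  (4) {B, E}: 1 true — at least one ✓
  (5) D=T, E=T — same ✓
  (6) {K, B, E}: 2 true — at least one ✓
  (7) {A, P, E}: 1 true — at least one ✓
  (8) {D, P}: 1 true — exactly one ✓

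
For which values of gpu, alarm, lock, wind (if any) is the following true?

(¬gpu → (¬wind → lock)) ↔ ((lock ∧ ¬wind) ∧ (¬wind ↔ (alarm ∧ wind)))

gpu = False, alarm = True, lock = False, wind = False

  (¬gpu → (¬wind → lock)) ↔ ((lock ∧ ¬wind) ∧ (¬wind ↔ (alarm ∧ wind))) = True
    ¬gpu → (¬wind → lock) = False
      ¬gpu = True
      ¬wind → lock = False
        ¬wind = True
    (lock ∧ ¬wind) ∧ (¬wind ↔ (alarm ∧ wind)) = False
      lock ∧ ¬wind = False
        ¬wind = True
      ¬wind ↔ (alarm ∧ wind) = False
        ¬wind = True
        alarm ∧ wind = False
The formula evaluates to True.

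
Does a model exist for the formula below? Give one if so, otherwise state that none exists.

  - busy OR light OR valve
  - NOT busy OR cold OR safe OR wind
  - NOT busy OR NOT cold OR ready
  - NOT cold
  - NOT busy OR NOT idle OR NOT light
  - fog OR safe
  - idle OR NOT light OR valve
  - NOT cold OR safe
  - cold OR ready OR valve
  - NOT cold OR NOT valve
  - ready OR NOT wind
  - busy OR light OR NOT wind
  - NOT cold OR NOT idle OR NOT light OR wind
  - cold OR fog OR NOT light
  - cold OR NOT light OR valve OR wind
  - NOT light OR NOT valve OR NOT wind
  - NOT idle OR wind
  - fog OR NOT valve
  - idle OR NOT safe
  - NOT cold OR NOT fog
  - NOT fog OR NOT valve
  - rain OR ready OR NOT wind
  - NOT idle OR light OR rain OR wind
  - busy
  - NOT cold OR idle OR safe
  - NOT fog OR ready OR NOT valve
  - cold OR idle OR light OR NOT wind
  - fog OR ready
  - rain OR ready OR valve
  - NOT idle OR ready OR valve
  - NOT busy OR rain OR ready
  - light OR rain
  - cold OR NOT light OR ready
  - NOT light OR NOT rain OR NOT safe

Unit clause (NOT cold) forces cold = False.
Unit clause (busy) forces busy = True.
Set rain = True.
Set idle = True.
  then (NOT busy OR NOT idle OR NOT light) forces light = False.
  then (NOT idle OR wind) forces wind = True.
  then (ready OR NOT wind) forces ready = True.
Set fog = False.
  then (fog OR safe) forces safe = True.
  then (fog OR NOT valve) forces valve = False.
All clauses satisfied.

rain: True, idle: True, ready: True, cold: False, light: False, fog: False, valve: False, wind: True, busy: True, safe: True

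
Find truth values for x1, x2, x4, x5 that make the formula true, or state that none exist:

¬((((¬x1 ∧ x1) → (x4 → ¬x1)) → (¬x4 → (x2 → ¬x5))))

x1 = False, x2 = True, x4 = False, x5 = True

  ¬((((¬x1 ∧ x1) → (x4 → ¬x1)) → (¬x4 → (x2 → ¬x5)))) = True
    ((¬x1 ∧ x1) → (x4 → ¬x1)) → (¬x4 → (x2 → ¬x5)) = False
      (¬x1 ∧ x1) → (x4 → ¬x1) = True
        ¬x1 ∧ x1 = False
          ¬x1 = True
        x4 → ¬x1 = True
          ¬x1 = True
      ¬x4 → (x2 → ¬x5) = False
        ¬x4 = True
        x2 → ¬x5 = False
          ¬x5 = False
The formula evaluates to True.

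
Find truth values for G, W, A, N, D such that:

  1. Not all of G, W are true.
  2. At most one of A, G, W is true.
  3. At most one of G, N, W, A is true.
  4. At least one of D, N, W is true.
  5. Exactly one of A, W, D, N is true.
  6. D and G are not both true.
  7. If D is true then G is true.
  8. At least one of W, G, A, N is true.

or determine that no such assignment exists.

G: False, W: True, A: False, N: False, D: False

  (1) {G, W}: 1/2 true — not all ✓
  (2) {A, G, W}: 1 true — at most one ✓
  (3) {G, N, W, A}: 1 true — at most one ✓
  (4) {D, N, W}: 1 true — at least one ✓
  (5) {A, W, D, N}: 1 true — exactly one ✓
  (6) D=F, G=F — not both ✓
  (7) D=F ⇒ G: vacuous ✓
  (8) {W, G, A, N}: 1 true — at least one ✓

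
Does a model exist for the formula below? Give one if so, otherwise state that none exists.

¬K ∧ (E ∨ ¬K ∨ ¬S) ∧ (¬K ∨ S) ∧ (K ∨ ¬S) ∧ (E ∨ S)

E = True, S = False, K = False

Unit clause (¬K) forces K = False.
In (K ∨ ¬S) only ¬S is left, so S = False.
In (E ∨ S) only E is left, so E = True.
Check each clause:
  (¬K): ¬K holds.
  (E ∨ ¬K ∨ ¬S): E holds.
  (¬K ∨ S): ¬K holds.
  (K ∨ ¬S): ¬S holds.
  (E ∨ S): E holds.
All clauses satisfied.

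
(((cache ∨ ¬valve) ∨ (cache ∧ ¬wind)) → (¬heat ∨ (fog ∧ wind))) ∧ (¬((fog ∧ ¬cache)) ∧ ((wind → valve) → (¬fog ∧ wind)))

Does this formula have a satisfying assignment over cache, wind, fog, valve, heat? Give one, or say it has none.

cache = False, wind = True, fog = False, valve = False, heat = False

  ((cache ∨ ¬valve) ∨ (cache ∧ ¬wind)) → (¬heat ∨ (fog ∧ wind)) = True
    (cache ∨ ¬valve) ∨ (cache ∧ ¬wind) = True
      cache ∨ ¬valve = True
        ¬valve = True
      cache ∧ ¬wind = False
        ¬wind = False
    ¬heat ∨ (fog ∧ wind) = True
      ¬heat = True
      fog ∧ wind = False
  ¬((fog ∧ ¬cache)) ∧ ((wind → valve) → (¬fog ∧ wind)) = True
    ¬((fog ∧ ¬cache)) = True
      fog ∧ ¬cache = False
        ¬cache = True
    (wind → valve) → (¬fog ∧ wind) = True
      wind → valve = False
      ¬fog ∧ wind = True
        ¬fog = True
Both conjuncts True, so the formula holds.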